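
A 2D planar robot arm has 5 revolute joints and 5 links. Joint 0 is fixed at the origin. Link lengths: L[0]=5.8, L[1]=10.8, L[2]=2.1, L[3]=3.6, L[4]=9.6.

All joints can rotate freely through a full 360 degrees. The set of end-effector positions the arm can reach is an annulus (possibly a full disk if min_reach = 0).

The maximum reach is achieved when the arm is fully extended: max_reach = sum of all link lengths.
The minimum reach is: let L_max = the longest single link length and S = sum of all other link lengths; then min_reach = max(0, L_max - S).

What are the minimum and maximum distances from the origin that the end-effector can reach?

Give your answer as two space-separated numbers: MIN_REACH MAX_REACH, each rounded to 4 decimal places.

Answer: 0.0000 31.9000

Derivation:
Link lengths: [5.8, 10.8, 2.1, 3.6, 9.6]
max_reach = 5.8 + 10.8 + 2.1 + 3.6 + 9.6 = 31.9
L_max = max([5.8, 10.8, 2.1, 3.6, 9.6]) = 10.8
S (sum of others) = 31.9 - 10.8 = 21.1
min_reach = max(0, 10.8 - 21.1) = max(0, -10.3) = 0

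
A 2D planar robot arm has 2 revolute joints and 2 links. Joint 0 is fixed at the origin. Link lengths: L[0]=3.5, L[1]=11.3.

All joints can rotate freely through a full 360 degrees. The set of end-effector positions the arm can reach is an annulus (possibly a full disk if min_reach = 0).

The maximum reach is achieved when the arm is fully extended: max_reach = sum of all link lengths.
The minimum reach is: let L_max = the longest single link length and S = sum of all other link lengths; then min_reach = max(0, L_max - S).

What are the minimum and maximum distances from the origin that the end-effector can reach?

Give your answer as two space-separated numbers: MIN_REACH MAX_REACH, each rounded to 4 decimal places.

Link lengths: [3.5, 11.3]
max_reach = 3.5 + 11.3 = 14.8
L_max = max([3.5, 11.3]) = 11.3
S (sum of others) = 14.8 - 11.3 = 3.5
min_reach = max(0, 11.3 - 3.5) = max(0, 7.8) = 7.8

Answer: 7.8000 14.8000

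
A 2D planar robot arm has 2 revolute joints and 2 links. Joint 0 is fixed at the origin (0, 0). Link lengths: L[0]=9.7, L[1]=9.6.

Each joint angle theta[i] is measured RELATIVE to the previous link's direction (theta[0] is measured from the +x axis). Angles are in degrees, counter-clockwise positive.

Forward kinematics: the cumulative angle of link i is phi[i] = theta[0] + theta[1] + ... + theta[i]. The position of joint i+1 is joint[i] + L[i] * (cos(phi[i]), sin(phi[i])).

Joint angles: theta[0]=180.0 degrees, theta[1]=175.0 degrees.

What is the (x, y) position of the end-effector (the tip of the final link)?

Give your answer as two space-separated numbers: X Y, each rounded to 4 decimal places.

joint[0] = (0.0000, 0.0000)  (base)
link 0: phi[0] = 180 = 180 deg
  cos(180 deg) = -1.0000, sin(180 deg) = 0.0000
  joint[1] = (0.0000, 0.0000) + 9.7 * (-1.0000, 0.0000) = (0.0000 + -9.7000, 0.0000 + 0.0000) = (-9.7000, 0.0000)
link 1: phi[1] = 180 + 175 = 355 deg
  cos(355 deg) = 0.9962, sin(355 deg) = -0.0872
  joint[2] = (-9.7000, 0.0000) + 9.6 * (0.9962, -0.0872) = (-9.7000 + 9.5635, 0.0000 + -0.8367) = (-0.1365, -0.8367)
End effector: (-0.1365, -0.8367)

Answer: -0.1365 -0.8367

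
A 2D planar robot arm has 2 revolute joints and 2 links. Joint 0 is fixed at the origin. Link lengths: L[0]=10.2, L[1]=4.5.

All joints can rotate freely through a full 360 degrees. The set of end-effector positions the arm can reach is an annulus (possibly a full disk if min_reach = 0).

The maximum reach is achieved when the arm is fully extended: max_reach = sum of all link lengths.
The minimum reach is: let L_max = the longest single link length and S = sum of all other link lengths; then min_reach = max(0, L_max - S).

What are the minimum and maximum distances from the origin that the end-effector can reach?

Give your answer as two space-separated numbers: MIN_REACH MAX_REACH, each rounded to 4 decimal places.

Link lengths: [10.2, 4.5]
max_reach = 10.2 + 4.5 = 14.7
L_max = max([10.2, 4.5]) = 10.2
S (sum of others) = 14.7 - 10.2 = 4.5
min_reach = max(0, 10.2 - 4.5) = max(0, 5.7) = 5.7

Answer: 5.7000 14.7000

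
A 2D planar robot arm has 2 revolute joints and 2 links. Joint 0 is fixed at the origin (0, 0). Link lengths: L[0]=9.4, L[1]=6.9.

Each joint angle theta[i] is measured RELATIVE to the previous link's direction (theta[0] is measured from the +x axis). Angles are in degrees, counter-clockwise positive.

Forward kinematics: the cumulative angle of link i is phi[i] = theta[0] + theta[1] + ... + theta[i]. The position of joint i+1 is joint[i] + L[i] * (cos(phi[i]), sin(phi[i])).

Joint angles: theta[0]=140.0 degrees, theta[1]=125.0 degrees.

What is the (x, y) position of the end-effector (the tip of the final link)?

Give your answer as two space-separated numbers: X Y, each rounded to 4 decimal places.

joint[0] = (0.0000, 0.0000)  (base)
link 0: phi[0] = 140 = 140 deg
  cos(140 deg) = -0.7660, sin(140 deg) = 0.6428
  joint[1] = (0.0000, 0.0000) + 9.4 * (-0.7660, 0.6428) = (0.0000 + -7.2008, 0.0000 + 6.0422) = (-7.2008, 6.0422)
link 1: phi[1] = 140 + 125 = 265 deg
  cos(265 deg) = -0.0872, sin(265 deg) = -0.9962
  joint[2] = (-7.2008, 6.0422) + 6.9 * (-0.0872, -0.9962) = (-7.2008 + -0.6014, 6.0422 + -6.8737) = (-7.8022, -0.8315)
End effector: (-7.8022, -0.8315)

Answer: -7.8022 -0.8315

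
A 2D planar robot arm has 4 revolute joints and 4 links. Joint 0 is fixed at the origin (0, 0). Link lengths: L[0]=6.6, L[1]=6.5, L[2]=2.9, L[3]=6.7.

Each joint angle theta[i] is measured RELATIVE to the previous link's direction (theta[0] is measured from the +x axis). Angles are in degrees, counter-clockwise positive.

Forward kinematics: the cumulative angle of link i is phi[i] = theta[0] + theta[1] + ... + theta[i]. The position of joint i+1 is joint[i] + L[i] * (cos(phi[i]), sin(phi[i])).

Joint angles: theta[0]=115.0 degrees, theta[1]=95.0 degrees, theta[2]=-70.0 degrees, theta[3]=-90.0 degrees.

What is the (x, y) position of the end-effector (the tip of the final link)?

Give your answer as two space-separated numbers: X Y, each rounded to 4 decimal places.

Answer: -6.3333 9.7282

Derivation:
joint[0] = (0.0000, 0.0000)  (base)
link 0: phi[0] = 115 = 115 deg
  cos(115 deg) = -0.4226, sin(115 deg) = 0.9063
  joint[1] = (0.0000, 0.0000) + 6.6 * (-0.4226, 0.9063) = (0.0000 + -2.7893, 0.0000 + 5.9816) = (-2.7893, 5.9816)
link 1: phi[1] = 115 + 95 = 210 deg
  cos(210 deg) = -0.8660, sin(210 deg) = -0.5000
  joint[2] = (-2.7893, 5.9816) + 6.5 * (-0.8660, -0.5000) = (-2.7893 + -5.6292, 5.9816 + -3.2500) = (-8.4184, 2.7316)
link 2: phi[2] = 115 + 95 + -70 = 140 deg
  cos(140 deg) = -0.7660, sin(140 deg) = 0.6428
  joint[3] = (-8.4184, 2.7316) + 2.9 * (-0.7660, 0.6428) = (-8.4184 + -2.2215, 2.7316 + 1.8641) = (-10.6400, 4.5957)
link 3: phi[3] = 115 + 95 + -70 + -90 = 50 deg
  cos(50 deg) = 0.6428, sin(50 deg) = 0.7660
  joint[4] = (-10.6400, 4.5957) + 6.7 * (0.6428, 0.7660) = (-10.6400 + 4.3067, 4.5957 + 5.1325) = (-6.3333, 9.7282)
End effector: (-6.3333, 9.7282)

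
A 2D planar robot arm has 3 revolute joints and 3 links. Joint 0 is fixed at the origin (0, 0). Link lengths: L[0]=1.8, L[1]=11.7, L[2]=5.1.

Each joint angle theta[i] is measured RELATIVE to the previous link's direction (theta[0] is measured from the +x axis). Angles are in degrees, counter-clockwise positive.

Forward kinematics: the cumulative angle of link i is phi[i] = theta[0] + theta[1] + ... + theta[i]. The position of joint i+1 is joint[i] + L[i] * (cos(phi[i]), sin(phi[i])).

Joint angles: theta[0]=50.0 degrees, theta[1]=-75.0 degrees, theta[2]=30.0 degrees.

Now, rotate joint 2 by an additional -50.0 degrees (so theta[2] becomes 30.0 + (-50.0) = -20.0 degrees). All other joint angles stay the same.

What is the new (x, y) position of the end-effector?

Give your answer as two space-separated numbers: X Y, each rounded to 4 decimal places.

Answer: 15.3671 -7.1720

Derivation:
joint[0] = (0.0000, 0.0000)  (base)
link 0: phi[0] = 50 = 50 deg
  cos(50 deg) = 0.6428, sin(50 deg) = 0.7660
  joint[1] = (0.0000, 0.0000) + 1.8 * (0.6428, 0.7660) = (0.0000 + 1.1570, 0.0000 + 1.3789) = (1.1570, 1.3789)
link 1: phi[1] = 50 + -75 = -25 deg
  cos(-25 deg) = 0.9063, sin(-25 deg) = -0.4226
  joint[2] = (1.1570, 1.3789) + 11.7 * (0.9063, -0.4226) = (1.1570 + 10.6038, 1.3789 + -4.9446) = (11.7608, -3.5658)
link 2: phi[2] = 50 + -75 + -20 = -45 deg
  cos(-45 deg) = 0.7071, sin(-45 deg) = -0.7071
  joint[3] = (11.7608, -3.5658) + 5.1 * (0.7071, -0.7071) = (11.7608 + 3.6062, -3.5658 + -3.6062) = (15.3671, -7.1720)
End effector: (15.3671, -7.1720)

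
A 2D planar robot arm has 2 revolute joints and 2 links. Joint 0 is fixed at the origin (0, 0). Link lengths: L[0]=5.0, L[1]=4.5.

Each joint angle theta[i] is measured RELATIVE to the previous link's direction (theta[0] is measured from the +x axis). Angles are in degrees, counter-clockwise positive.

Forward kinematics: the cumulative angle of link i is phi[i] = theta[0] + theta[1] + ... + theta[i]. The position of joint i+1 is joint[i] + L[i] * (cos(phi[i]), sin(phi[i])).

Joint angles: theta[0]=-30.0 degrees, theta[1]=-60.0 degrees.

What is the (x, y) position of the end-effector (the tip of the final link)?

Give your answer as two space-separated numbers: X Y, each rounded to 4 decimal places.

Answer: 4.3301 -7.0000

Derivation:
joint[0] = (0.0000, 0.0000)  (base)
link 0: phi[0] = -30 = -30 deg
  cos(-30 deg) = 0.8660, sin(-30 deg) = -0.5000
  joint[1] = (0.0000, 0.0000) + 5 * (0.8660, -0.5000) = (0.0000 + 4.3301, 0.0000 + -2.5000) = (4.3301, -2.5000)
link 1: phi[1] = -30 + -60 = -90 deg
  cos(-90 deg) = 0.0000, sin(-90 deg) = -1.0000
  joint[2] = (4.3301, -2.5000) + 4.5 * (0.0000, -1.0000) = (4.3301 + 0.0000, -2.5000 + -4.5000) = (4.3301, -7.0000)
End effector: (4.3301, -7.0000)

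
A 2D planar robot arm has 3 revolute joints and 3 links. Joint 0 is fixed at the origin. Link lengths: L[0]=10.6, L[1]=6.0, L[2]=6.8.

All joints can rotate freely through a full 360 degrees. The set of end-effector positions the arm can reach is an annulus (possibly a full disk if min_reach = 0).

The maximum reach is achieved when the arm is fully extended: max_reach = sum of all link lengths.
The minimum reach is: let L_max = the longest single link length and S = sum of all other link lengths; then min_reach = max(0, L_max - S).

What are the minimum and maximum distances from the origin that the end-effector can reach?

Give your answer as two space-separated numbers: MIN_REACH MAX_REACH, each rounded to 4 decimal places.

Link lengths: [10.6, 6.0, 6.8]
max_reach = 10.6 + 6 + 6.8 = 23.4
L_max = max([10.6, 6.0, 6.8]) = 10.6
S (sum of others) = 23.4 - 10.6 = 12.8
min_reach = max(0, 10.6 - 12.8) = max(0, -2.2) = 0

Answer: 0.0000 23.4000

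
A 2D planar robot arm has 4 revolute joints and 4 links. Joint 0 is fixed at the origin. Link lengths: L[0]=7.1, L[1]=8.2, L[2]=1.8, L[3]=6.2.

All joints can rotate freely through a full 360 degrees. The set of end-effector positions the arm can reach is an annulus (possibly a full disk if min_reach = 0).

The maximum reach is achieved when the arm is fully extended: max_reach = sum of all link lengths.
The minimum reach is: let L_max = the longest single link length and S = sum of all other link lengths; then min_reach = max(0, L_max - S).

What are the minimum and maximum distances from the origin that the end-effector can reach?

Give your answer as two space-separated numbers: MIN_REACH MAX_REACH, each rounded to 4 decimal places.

Link lengths: [7.1, 8.2, 1.8, 6.2]
max_reach = 7.1 + 8.2 + 1.8 + 6.2 = 23.3
L_max = max([7.1, 8.2, 1.8, 6.2]) = 8.2
S (sum of others) = 23.3 - 8.2 = 15.1
min_reach = max(0, 8.2 - 15.1) = max(0, -6.9) = 0

Answer: 0.0000 23.3000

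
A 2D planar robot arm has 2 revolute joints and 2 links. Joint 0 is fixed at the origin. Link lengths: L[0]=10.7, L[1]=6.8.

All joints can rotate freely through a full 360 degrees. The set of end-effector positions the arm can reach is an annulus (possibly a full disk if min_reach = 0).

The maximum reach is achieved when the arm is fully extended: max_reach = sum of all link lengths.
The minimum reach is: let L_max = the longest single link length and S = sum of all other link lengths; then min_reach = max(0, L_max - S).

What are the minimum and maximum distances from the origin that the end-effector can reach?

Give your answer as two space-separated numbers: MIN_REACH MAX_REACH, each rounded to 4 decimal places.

Link lengths: [10.7, 6.8]
max_reach = 10.7 + 6.8 = 17.5
L_max = max([10.7, 6.8]) = 10.7
S (sum of others) = 17.5 - 10.7 = 6.8
min_reach = max(0, 10.7 - 6.8) = max(0, 3.9) = 3.9

Answer: 3.9000 17.5000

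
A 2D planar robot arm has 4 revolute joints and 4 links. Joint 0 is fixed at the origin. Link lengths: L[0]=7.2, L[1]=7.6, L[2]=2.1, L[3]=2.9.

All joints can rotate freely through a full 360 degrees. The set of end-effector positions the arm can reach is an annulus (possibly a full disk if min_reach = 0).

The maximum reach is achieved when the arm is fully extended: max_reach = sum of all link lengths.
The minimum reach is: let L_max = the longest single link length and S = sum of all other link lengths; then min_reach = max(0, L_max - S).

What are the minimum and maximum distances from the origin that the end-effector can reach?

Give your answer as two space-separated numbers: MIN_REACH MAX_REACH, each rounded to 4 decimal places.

Answer: 0.0000 19.8000

Derivation:
Link lengths: [7.2, 7.6, 2.1, 2.9]
max_reach = 7.2 + 7.6 + 2.1 + 2.9 = 19.8
L_max = max([7.2, 7.6, 2.1, 2.9]) = 7.6
S (sum of others) = 19.8 - 7.6 = 12.2
min_reach = max(0, 7.6 - 12.2) = max(0, -4.6) = 0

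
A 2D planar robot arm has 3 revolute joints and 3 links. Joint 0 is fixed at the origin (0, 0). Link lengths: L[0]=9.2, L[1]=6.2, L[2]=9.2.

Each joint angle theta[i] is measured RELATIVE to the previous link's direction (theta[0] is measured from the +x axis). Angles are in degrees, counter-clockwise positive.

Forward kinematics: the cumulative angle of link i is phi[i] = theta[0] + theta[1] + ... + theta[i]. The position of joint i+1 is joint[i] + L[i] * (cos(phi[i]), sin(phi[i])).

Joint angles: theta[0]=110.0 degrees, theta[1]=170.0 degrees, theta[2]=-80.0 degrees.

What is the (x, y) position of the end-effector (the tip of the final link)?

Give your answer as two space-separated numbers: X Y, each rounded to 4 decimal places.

Answer: -10.7151 -0.6072

Derivation:
joint[0] = (0.0000, 0.0000)  (base)
link 0: phi[0] = 110 = 110 deg
  cos(110 deg) = -0.3420, sin(110 deg) = 0.9397
  joint[1] = (0.0000, 0.0000) + 9.2 * (-0.3420, 0.9397) = (0.0000 + -3.1466, 0.0000 + 8.6452) = (-3.1466, 8.6452)
link 1: phi[1] = 110 + 170 = 280 deg
  cos(280 deg) = 0.1736, sin(280 deg) = -0.9848
  joint[2] = (-3.1466, 8.6452) + 6.2 * (0.1736, -0.9848) = (-3.1466 + 1.0766, 8.6452 + -6.1058) = (-2.0700, 2.5394)
link 2: phi[2] = 110 + 170 + -80 = 200 deg
  cos(200 deg) = -0.9397, sin(200 deg) = -0.3420
  joint[3] = (-2.0700, 2.5394) + 9.2 * (-0.9397, -0.3420) = (-2.0700 + -8.6452, 2.5394 + -3.1466) = (-10.7151, -0.6072)
End effector: (-10.7151, -0.6072)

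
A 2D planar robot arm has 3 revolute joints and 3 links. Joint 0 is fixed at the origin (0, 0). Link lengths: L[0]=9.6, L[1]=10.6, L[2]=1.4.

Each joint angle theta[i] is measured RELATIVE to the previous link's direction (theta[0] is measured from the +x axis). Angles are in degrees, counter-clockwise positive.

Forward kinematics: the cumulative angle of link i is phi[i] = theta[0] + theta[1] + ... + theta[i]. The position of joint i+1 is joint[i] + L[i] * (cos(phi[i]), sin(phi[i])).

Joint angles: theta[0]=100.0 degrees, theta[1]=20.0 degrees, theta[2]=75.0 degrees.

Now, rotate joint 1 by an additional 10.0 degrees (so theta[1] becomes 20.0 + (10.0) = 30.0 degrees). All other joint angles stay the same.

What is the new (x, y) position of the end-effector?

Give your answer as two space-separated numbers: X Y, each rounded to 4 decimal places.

joint[0] = (0.0000, 0.0000)  (base)
link 0: phi[0] = 100 = 100 deg
  cos(100 deg) = -0.1736, sin(100 deg) = 0.9848
  joint[1] = (0.0000, 0.0000) + 9.6 * (-0.1736, 0.9848) = (0.0000 + -1.6670, 0.0000 + 9.4542) = (-1.6670, 9.4542)
link 1: phi[1] = 100 + 30 = 130 deg
  cos(130 deg) = -0.6428, sin(130 deg) = 0.7660
  joint[2] = (-1.6670, 9.4542) + 10.6 * (-0.6428, 0.7660) = (-1.6670 + -6.8135, 9.4542 + 8.1201) = (-8.4806, 17.5742)
link 2: phi[2] = 100 + 30 + 75 = 205 deg
  cos(205 deg) = -0.9063, sin(205 deg) = -0.4226
  joint[3] = (-8.4806, 17.5742) + 1.4 * (-0.9063, -0.4226) = (-8.4806 + -1.2688, 17.5742 + -0.5917) = (-9.7494, 16.9826)
End effector: (-9.7494, 16.9826)

Answer: -9.7494 16.9826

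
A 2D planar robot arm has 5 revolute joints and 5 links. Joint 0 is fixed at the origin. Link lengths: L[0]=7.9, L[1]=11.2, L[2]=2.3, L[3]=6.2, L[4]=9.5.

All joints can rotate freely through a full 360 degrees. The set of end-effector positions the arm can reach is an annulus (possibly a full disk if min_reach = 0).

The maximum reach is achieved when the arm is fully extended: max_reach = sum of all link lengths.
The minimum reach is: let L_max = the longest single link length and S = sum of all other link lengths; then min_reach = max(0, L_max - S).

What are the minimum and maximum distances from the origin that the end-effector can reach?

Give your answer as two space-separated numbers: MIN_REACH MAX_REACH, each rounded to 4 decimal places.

Link lengths: [7.9, 11.2, 2.3, 6.2, 9.5]
max_reach = 7.9 + 11.2 + 2.3 + 6.2 + 9.5 = 37.1
L_max = max([7.9, 11.2, 2.3, 6.2, 9.5]) = 11.2
S (sum of others) = 37.1 - 11.2 = 25.9
min_reach = max(0, 11.2 - 25.9) = max(0, -14.7) = 0

Answer: 0.0000 37.1000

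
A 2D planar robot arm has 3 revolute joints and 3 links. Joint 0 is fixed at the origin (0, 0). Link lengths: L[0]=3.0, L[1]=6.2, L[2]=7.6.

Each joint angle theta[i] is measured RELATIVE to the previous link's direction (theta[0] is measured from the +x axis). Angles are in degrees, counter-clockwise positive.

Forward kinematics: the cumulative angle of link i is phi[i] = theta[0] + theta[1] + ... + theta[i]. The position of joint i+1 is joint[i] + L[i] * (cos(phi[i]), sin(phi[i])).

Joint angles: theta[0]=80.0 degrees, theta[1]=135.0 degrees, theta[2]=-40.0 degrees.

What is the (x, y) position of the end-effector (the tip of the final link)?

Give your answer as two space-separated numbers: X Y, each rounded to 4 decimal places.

joint[0] = (0.0000, 0.0000)  (base)
link 0: phi[0] = 80 = 80 deg
  cos(80 deg) = 0.1736, sin(80 deg) = 0.9848
  joint[1] = (0.0000, 0.0000) + 3 * (0.1736, 0.9848) = (0.0000 + 0.5209, 0.0000 + 2.9544) = (0.5209, 2.9544)
link 1: phi[1] = 80 + 135 = 215 deg
  cos(215 deg) = -0.8192, sin(215 deg) = -0.5736
  joint[2] = (0.5209, 2.9544) + 6.2 * (-0.8192, -0.5736) = (0.5209 + -5.0787, 2.9544 + -3.5562) = (-4.5578, -0.6018)
link 2: phi[2] = 80 + 135 + -40 = 175 deg
  cos(175 deg) = -0.9962, sin(175 deg) = 0.0872
  joint[3] = (-4.5578, -0.6018) + 7.6 * (-0.9962, 0.0872) = (-4.5578 + -7.5711, -0.6018 + 0.6624) = (-12.1289, 0.0606)
End effector: (-12.1289, 0.0606)

Answer: -12.1289 0.0606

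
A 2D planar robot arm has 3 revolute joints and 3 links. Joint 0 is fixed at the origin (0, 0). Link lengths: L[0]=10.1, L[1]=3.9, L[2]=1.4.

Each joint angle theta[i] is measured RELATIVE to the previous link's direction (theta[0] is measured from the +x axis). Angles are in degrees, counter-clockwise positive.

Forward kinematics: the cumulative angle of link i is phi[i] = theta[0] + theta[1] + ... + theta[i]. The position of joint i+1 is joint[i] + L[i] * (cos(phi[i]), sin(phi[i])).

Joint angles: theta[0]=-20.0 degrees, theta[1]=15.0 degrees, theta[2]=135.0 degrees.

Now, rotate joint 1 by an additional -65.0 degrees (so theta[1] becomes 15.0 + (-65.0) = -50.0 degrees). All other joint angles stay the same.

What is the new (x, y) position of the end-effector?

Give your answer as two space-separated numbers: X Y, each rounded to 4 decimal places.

joint[0] = (0.0000, 0.0000)  (base)
link 0: phi[0] = -20 = -20 deg
  cos(-20 deg) = 0.9397, sin(-20 deg) = -0.3420
  joint[1] = (0.0000, 0.0000) + 10.1 * (0.9397, -0.3420) = (0.0000 + 9.4909, 0.0000 + -3.4544) = (9.4909, -3.4544)
link 1: phi[1] = -20 + -50 = -70 deg
  cos(-70 deg) = 0.3420, sin(-70 deg) = -0.9397
  joint[2] = (9.4909, -3.4544) + 3.9 * (0.3420, -0.9397) = (9.4909 + 1.3339, -3.4544 + -3.6648) = (10.8248, -7.1192)
link 2: phi[2] = -20 + -50 + 135 = 65 deg
  cos(65 deg) = 0.4226, sin(65 deg) = 0.9063
  joint[3] = (10.8248, -7.1192) + 1.4 * (0.4226, 0.9063) = (10.8248 + 0.5917, -7.1192 + 1.2688) = (11.4164, -5.8504)
End effector: (11.4164, -5.8504)

Answer: 11.4164 -5.8504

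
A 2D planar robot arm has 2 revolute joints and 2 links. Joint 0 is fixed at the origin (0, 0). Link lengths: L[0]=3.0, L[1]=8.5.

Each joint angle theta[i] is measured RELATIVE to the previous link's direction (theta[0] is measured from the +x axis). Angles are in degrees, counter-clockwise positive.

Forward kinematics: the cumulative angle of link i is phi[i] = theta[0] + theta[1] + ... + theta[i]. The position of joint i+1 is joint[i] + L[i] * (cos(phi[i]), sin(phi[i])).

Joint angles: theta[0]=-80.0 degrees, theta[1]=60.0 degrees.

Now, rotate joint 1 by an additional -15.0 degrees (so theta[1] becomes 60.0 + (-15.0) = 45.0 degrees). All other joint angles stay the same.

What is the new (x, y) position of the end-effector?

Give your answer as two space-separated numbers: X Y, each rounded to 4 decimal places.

joint[0] = (0.0000, 0.0000)  (base)
link 0: phi[0] = -80 = -80 deg
  cos(-80 deg) = 0.1736, sin(-80 deg) = -0.9848
  joint[1] = (0.0000, 0.0000) + 3 * (0.1736, -0.9848) = (0.0000 + 0.5209, 0.0000 + -2.9544) = (0.5209, -2.9544)
link 1: phi[1] = -80 + 45 = -35 deg
  cos(-35 deg) = 0.8192, sin(-35 deg) = -0.5736
  joint[2] = (0.5209, -2.9544) + 8.5 * (0.8192, -0.5736) = (0.5209 + 6.9628, -2.9544 + -4.8754) = (7.4837, -7.8298)
End effector: (7.4837, -7.8298)

Answer: 7.4837 -7.8298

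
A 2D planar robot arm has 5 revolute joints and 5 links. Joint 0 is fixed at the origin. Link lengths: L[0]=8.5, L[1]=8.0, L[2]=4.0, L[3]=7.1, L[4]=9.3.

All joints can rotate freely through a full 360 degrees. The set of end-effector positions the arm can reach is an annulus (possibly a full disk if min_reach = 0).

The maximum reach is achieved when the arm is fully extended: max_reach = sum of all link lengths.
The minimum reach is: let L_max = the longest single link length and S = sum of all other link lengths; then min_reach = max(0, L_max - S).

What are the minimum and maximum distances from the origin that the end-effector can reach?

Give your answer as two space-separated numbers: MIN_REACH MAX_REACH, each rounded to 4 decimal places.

Link lengths: [8.5, 8.0, 4.0, 7.1, 9.3]
max_reach = 8.5 + 8 + 4 + 7.1 + 9.3 = 36.9
L_max = max([8.5, 8.0, 4.0, 7.1, 9.3]) = 9.3
S (sum of others) = 36.9 - 9.3 = 27.6
min_reach = max(0, 9.3 - 27.6) = max(0, -18.3) = 0

Answer: 0.0000 36.9000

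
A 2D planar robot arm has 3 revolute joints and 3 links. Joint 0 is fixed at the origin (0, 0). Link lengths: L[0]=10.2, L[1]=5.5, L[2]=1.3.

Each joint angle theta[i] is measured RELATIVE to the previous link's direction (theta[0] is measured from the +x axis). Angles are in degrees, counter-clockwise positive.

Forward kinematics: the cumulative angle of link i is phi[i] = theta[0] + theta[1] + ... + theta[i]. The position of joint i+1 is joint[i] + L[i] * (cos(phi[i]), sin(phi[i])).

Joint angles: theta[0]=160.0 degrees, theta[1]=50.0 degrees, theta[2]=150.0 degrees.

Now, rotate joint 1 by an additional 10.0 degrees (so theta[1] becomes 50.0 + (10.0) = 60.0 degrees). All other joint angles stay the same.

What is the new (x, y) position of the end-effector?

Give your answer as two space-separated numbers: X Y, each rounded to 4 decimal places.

joint[0] = (0.0000, 0.0000)  (base)
link 0: phi[0] = 160 = 160 deg
  cos(160 deg) = -0.9397, sin(160 deg) = 0.3420
  joint[1] = (0.0000, 0.0000) + 10.2 * (-0.9397, 0.3420) = (0.0000 + -9.5849, 0.0000 + 3.4886) = (-9.5849, 3.4886)
link 1: phi[1] = 160 + 60 = 220 deg
  cos(220 deg) = -0.7660, sin(220 deg) = -0.6428
  joint[2] = (-9.5849, 3.4886) + 5.5 * (-0.7660, -0.6428) = (-9.5849 + -4.2132, 3.4886 + -3.5353) = (-13.7981, -0.0467)
link 2: phi[2] = 160 + 60 + 150 = 370 deg
  cos(370 deg) = 0.9848, sin(370 deg) = 0.1736
  joint[3] = (-13.7981, -0.0467) + 1.3 * (0.9848, 0.1736) = (-13.7981 + 1.2803, -0.0467 + 0.2257) = (-12.5179, 0.1790)
End effector: (-12.5179, 0.1790)

Answer: -12.5179 0.1790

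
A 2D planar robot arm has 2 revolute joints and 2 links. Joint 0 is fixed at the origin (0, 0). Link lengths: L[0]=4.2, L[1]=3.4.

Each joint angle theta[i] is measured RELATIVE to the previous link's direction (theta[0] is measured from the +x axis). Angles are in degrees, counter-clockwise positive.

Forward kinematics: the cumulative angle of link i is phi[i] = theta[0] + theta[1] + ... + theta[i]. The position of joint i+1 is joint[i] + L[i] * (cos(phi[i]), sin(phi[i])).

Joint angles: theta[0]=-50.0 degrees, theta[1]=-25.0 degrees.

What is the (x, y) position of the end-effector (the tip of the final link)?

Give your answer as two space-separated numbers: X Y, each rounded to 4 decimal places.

joint[0] = (0.0000, 0.0000)  (base)
link 0: phi[0] = -50 = -50 deg
  cos(-50 deg) = 0.6428, sin(-50 deg) = -0.7660
  joint[1] = (0.0000, 0.0000) + 4.2 * (0.6428, -0.7660) = (0.0000 + 2.6997, 0.0000 + -3.2174) = (2.6997, -3.2174)
link 1: phi[1] = -50 + -25 = -75 deg
  cos(-75 deg) = 0.2588, sin(-75 deg) = -0.9659
  joint[2] = (2.6997, -3.2174) + 3.4 * (0.2588, -0.9659) = (2.6997 + 0.8800, -3.2174 + -3.2841) = (3.5797, -6.5015)
End effector: (3.5797, -6.5015)

Answer: 3.5797 -6.5015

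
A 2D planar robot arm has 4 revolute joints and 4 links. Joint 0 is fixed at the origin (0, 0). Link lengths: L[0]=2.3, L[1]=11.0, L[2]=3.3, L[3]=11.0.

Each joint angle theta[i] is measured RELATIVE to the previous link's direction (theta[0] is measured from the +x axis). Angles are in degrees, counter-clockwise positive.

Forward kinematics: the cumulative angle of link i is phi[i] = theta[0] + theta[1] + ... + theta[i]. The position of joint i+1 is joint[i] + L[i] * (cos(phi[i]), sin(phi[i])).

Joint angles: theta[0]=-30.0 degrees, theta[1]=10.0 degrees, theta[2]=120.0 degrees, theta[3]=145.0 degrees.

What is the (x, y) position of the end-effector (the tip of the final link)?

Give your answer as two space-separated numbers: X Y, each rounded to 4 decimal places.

joint[0] = (0.0000, 0.0000)  (base)
link 0: phi[0] = -30 = -30 deg
  cos(-30 deg) = 0.8660, sin(-30 deg) = -0.5000
  joint[1] = (0.0000, 0.0000) + 2.3 * (0.8660, -0.5000) = (0.0000 + 1.9919, 0.0000 + -1.1500) = (1.9919, -1.1500)
link 1: phi[1] = -30 + 10 = -20 deg
  cos(-20 deg) = 0.9397, sin(-20 deg) = -0.3420
  joint[2] = (1.9919, -1.1500) + 11 * (0.9397, -0.3420) = (1.9919 + 10.3366, -1.1500 + -3.7622) = (12.3285, -4.9122)
link 2: phi[2] = -30 + 10 + 120 = 100 deg
  cos(100 deg) = -0.1736, sin(100 deg) = 0.9848
  joint[3] = (12.3285, -4.9122) + 3.3 * (-0.1736, 0.9848) = (12.3285 + -0.5730, -4.9122 + 3.2499) = (11.7554, -1.6624)
link 3: phi[3] = -30 + 10 + 120 + 145 = 245 deg
  cos(245 deg) = -0.4226, sin(245 deg) = -0.9063
  joint[4] = (11.7554, -1.6624) + 11 * (-0.4226, -0.9063) = (11.7554 + -4.6488, -1.6624 + -9.9694) = (7.1066, -11.6317)
End effector: (7.1066, -11.6317)

Answer: 7.1066 -11.6317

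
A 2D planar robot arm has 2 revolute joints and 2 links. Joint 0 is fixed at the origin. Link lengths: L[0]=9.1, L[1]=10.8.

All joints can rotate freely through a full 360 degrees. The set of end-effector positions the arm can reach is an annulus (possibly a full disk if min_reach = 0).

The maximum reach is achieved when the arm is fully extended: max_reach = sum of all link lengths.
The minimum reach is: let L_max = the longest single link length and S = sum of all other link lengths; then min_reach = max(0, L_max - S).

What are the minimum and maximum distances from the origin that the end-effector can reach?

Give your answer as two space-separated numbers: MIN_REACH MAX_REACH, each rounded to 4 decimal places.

Answer: 1.7000 19.9000

Derivation:
Link lengths: [9.1, 10.8]
max_reach = 9.1 + 10.8 = 19.9
L_max = max([9.1, 10.8]) = 10.8
S (sum of others) = 19.9 - 10.8 = 9.1
min_reach = max(0, 10.8 - 9.1) = max(0, 1.7) = 1.7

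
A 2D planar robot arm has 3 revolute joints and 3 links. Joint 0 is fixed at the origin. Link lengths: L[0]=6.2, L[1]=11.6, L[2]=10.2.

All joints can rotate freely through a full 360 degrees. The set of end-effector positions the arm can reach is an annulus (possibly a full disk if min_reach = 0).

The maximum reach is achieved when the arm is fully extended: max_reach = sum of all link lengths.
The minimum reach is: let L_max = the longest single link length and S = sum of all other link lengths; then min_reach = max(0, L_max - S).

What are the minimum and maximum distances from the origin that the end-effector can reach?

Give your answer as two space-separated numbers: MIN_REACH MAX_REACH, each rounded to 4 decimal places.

Link lengths: [6.2, 11.6, 10.2]
max_reach = 6.2 + 11.6 + 10.2 = 28
L_max = max([6.2, 11.6, 10.2]) = 11.6
S (sum of others) = 28 - 11.6 = 16.4
min_reach = max(0, 11.6 - 16.4) = max(0, -4.8) = 0

Answer: 0.0000 28.0000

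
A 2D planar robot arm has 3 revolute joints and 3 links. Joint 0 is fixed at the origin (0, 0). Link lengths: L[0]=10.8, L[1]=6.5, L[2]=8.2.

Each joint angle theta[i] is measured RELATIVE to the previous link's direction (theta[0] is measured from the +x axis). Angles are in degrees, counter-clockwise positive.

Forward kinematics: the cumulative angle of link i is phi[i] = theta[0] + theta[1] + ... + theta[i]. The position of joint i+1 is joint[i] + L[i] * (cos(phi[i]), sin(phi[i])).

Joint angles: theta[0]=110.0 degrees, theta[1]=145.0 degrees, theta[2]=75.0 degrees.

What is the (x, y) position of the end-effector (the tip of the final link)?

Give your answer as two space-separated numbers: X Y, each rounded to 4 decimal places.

joint[0] = (0.0000, 0.0000)  (base)
link 0: phi[0] = 110 = 110 deg
  cos(110 deg) = -0.3420, sin(110 deg) = 0.9397
  joint[1] = (0.0000, 0.0000) + 10.8 * (-0.3420, 0.9397) = (0.0000 + -3.6938, 0.0000 + 10.1487) = (-3.6938, 10.1487)
link 1: phi[1] = 110 + 145 = 255 deg
  cos(255 deg) = -0.2588, sin(255 deg) = -0.9659
  joint[2] = (-3.6938, 10.1487) + 6.5 * (-0.2588, -0.9659) = (-3.6938 + -1.6823, 10.1487 + -6.2785) = (-5.3761, 3.8702)
link 2: phi[2] = 110 + 145 + 75 = 330 deg
  cos(330 deg) = 0.8660, sin(330 deg) = -0.5000
  joint[3] = (-5.3761, 3.8702) + 8.2 * (0.8660, -0.5000) = (-5.3761 + 7.1014, 3.8702 + -4.1000) = (1.7253, -0.2298)
End effector: (1.7253, -0.2298)

Answer: 1.7253 -0.2298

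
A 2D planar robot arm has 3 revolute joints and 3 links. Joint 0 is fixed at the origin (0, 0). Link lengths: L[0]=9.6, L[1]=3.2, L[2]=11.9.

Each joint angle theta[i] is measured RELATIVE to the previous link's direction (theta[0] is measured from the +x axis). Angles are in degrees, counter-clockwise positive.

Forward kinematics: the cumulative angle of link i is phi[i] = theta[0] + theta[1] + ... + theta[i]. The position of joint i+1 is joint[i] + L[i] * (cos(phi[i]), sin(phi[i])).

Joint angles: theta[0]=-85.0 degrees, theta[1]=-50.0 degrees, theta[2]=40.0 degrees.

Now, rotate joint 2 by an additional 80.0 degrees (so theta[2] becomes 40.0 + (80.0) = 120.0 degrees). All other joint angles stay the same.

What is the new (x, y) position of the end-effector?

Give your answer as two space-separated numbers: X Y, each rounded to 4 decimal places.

joint[0] = (0.0000, 0.0000)  (base)
link 0: phi[0] = -85 = -85 deg
  cos(-85 deg) = 0.0872, sin(-85 deg) = -0.9962
  joint[1] = (0.0000, 0.0000) + 9.6 * (0.0872, -0.9962) = (0.0000 + 0.8367, 0.0000 + -9.5635) = (0.8367, -9.5635)
link 1: phi[1] = -85 + -50 = -135 deg
  cos(-135 deg) = -0.7071, sin(-135 deg) = -0.7071
  joint[2] = (0.8367, -9.5635) + 3.2 * (-0.7071, -0.7071) = (0.8367 + -2.2627, -9.5635 + -2.2627) = (-1.4260, -11.8262)
link 2: phi[2] = -85 + -50 + 120 = -15 deg
  cos(-15 deg) = 0.9659, sin(-15 deg) = -0.2588
  joint[3] = (-1.4260, -11.8262) + 11.9 * (0.9659, -0.2588) = (-1.4260 + 11.4945, -11.8262 + -3.0799) = (10.0685, -14.9062)
End effector: (10.0685, -14.9062)

Answer: 10.0685 -14.9062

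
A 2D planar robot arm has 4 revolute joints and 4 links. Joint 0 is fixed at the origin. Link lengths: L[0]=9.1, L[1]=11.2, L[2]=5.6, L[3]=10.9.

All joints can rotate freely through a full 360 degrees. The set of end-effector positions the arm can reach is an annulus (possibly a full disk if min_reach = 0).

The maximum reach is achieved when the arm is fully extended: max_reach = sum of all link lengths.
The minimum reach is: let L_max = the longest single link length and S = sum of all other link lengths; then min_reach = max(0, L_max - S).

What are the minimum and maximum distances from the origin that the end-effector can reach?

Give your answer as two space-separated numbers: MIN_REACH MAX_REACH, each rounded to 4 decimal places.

Link lengths: [9.1, 11.2, 5.6, 10.9]
max_reach = 9.1 + 11.2 + 5.6 + 10.9 = 36.8
L_max = max([9.1, 11.2, 5.6, 10.9]) = 11.2
S (sum of others) = 36.8 - 11.2 = 25.6
min_reach = max(0, 11.2 - 25.6) = max(0, -14.4) = 0

Answer: 0.0000 36.8000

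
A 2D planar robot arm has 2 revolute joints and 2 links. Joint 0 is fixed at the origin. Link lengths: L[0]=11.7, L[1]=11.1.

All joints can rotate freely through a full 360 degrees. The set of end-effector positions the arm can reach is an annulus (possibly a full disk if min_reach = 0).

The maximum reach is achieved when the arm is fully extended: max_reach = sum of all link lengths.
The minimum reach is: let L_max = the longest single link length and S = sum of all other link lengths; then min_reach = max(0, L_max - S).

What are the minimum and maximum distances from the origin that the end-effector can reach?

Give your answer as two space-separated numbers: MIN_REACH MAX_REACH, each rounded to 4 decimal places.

Link lengths: [11.7, 11.1]
max_reach = 11.7 + 11.1 = 22.8
L_max = max([11.7, 11.1]) = 11.7
S (sum of others) = 22.8 - 11.7 = 11.1
min_reach = max(0, 11.7 - 11.1) = max(0, 0.6) = 0.6

Answer: 0.6000 22.8000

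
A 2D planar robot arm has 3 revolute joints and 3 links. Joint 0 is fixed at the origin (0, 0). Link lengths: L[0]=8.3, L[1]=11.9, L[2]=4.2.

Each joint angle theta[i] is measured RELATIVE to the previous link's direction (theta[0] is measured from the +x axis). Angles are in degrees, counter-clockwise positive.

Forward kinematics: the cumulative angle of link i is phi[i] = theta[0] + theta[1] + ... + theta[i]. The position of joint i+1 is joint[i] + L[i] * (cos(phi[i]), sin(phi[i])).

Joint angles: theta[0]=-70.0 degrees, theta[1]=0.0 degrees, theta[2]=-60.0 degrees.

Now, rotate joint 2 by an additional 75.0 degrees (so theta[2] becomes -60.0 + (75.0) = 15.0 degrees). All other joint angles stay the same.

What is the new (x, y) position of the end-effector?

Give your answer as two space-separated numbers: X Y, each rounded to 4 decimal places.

Answer: 9.3178 -22.4222

Derivation:
joint[0] = (0.0000, 0.0000)  (base)
link 0: phi[0] = -70 = -70 deg
  cos(-70 deg) = 0.3420, sin(-70 deg) = -0.9397
  joint[1] = (0.0000, 0.0000) + 8.3 * (0.3420, -0.9397) = (0.0000 + 2.8388, 0.0000 + -7.7994) = (2.8388, -7.7994)
link 1: phi[1] = -70 + 0 = -70 deg
  cos(-70 deg) = 0.3420, sin(-70 deg) = -0.9397
  joint[2] = (2.8388, -7.7994) + 11.9 * (0.3420, -0.9397) = (2.8388 + 4.0700, -7.7994 + -11.1823) = (6.9088, -18.9818)
link 2: phi[2] = -70 + 0 + 15 = -55 deg
  cos(-55 deg) = 0.5736, sin(-55 deg) = -0.8192
  joint[3] = (6.9088, -18.9818) + 4.2 * (0.5736, -0.8192) = (6.9088 + 2.4090, -18.9818 + -3.4404) = (9.3178, -22.4222)
End effector: (9.3178, -22.4222)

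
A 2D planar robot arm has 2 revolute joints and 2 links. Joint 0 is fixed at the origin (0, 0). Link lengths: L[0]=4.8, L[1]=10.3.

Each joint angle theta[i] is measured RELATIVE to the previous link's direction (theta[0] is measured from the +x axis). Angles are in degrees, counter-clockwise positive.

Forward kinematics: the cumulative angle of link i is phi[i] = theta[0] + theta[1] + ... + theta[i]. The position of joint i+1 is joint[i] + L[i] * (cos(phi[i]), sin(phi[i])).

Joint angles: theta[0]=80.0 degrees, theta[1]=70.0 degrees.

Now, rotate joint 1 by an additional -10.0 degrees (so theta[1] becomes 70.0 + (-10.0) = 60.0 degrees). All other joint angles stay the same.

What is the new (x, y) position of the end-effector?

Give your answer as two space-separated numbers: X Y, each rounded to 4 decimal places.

joint[0] = (0.0000, 0.0000)  (base)
link 0: phi[0] = 80 = 80 deg
  cos(80 deg) = 0.1736, sin(80 deg) = 0.9848
  joint[1] = (0.0000, 0.0000) + 4.8 * (0.1736, 0.9848) = (0.0000 + 0.8335, 0.0000 + 4.7271) = (0.8335, 4.7271)
link 1: phi[1] = 80 + 60 = 140 deg
  cos(140 deg) = -0.7660, sin(140 deg) = 0.6428
  joint[2] = (0.8335, 4.7271) + 10.3 * (-0.7660, 0.6428) = (0.8335 + -7.8903, 4.7271 + 6.6207) = (-7.0567, 11.3478)
End effector: (-7.0567, 11.3478)

Answer: -7.0567 11.3478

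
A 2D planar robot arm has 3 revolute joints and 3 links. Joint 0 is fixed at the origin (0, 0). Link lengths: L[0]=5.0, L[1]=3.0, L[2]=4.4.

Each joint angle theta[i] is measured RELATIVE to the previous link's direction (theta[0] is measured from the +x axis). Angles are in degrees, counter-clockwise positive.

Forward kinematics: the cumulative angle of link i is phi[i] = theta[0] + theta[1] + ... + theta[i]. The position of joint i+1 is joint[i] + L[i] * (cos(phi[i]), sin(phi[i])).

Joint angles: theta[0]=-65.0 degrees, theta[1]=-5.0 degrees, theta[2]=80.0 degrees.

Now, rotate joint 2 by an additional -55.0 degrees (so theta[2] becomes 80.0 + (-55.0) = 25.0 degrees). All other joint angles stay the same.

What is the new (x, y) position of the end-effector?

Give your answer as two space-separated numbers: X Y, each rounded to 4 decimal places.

joint[0] = (0.0000, 0.0000)  (base)
link 0: phi[0] = -65 = -65 deg
  cos(-65 deg) = 0.4226, sin(-65 deg) = -0.9063
  joint[1] = (0.0000, 0.0000) + 5 * (0.4226, -0.9063) = (0.0000 + 2.1131, 0.0000 + -4.5315) = (2.1131, -4.5315)
link 1: phi[1] = -65 + -5 = -70 deg
  cos(-70 deg) = 0.3420, sin(-70 deg) = -0.9397
  joint[2] = (2.1131, -4.5315) + 3 * (0.3420, -0.9397) = (2.1131 + 1.0261, -4.5315 + -2.8191) = (3.1392, -7.3506)
link 2: phi[2] = -65 + -5 + 25 = -45 deg
  cos(-45 deg) = 0.7071, sin(-45 deg) = -0.7071
  joint[3] = (3.1392, -7.3506) + 4.4 * (0.7071, -0.7071) = (3.1392 + 3.1113, -7.3506 + -3.1113) = (6.2504, -10.4619)
End effector: (6.2504, -10.4619)

Answer: 6.2504 -10.4619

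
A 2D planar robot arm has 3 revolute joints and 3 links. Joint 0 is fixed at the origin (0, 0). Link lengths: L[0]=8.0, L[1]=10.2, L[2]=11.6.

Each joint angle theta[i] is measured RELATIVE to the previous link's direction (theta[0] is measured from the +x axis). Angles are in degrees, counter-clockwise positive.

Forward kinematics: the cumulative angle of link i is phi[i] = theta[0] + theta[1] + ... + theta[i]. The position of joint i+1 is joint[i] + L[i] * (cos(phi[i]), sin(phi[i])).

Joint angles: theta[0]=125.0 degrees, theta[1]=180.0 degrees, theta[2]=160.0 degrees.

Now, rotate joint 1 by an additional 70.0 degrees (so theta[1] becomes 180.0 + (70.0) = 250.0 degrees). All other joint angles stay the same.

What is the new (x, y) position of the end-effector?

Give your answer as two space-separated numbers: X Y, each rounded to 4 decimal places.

joint[0] = (0.0000, 0.0000)  (base)
link 0: phi[0] = 125 = 125 deg
  cos(125 deg) = -0.5736, sin(125 deg) = 0.8192
  joint[1] = (0.0000, 0.0000) + 8 * (-0.5736, 0.8192) = (0.0000 + -4.5886, 0.0000 + 6.5532) = (-4.5886, 6.5532)
link 1: phi[1] = 125 + 250 = 375 deg
  cos(375 deg) = 0.9659, sin(375 deg) = 0.2588
  joint[2] = (-4.5886, 6.5532) + 10.2 * (0.9659, 0.2588) = (-4.5886 + 9.8524, 6.5532 + 2.6400) = (5.2638, 9.1932)
link 2: phi[2] = 125 + 250 + 160 = 535 deg
  cos(535 deg) = -0.9962, sin(535 deg) = 0.0872
  joint[3] = (5.2638, 9.1932) + 11.6 * (-0.9962, 0.0872) = (5.2638 + -11.5559, 9.1932 + 1.0110) = (-6.2920, 10.2042)
End effector: (-6.2920, 10.2042)

Answer: -6.2920 10.2042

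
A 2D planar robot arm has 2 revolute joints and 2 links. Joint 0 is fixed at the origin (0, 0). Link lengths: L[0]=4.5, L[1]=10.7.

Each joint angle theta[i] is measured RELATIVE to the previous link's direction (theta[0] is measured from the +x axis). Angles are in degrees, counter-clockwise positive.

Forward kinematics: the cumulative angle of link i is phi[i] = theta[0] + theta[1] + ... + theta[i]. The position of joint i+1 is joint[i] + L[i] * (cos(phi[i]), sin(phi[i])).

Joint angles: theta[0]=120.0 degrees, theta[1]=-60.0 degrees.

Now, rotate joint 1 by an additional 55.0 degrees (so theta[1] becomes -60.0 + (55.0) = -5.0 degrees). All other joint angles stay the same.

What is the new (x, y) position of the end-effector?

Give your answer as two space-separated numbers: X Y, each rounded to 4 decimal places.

Answer: -6.7720 13.5946

Derivation:
joint[0] = (0.0000, 0.0000)  (base)
link 0: phi[0] = 120 = 120 deg
  cos(120 deg) = -0.5000, sin(120 deg) = 0.8660
  joint[1] = (0.0000, 0.0000) + 4.5 * (-0.5000, 0.8660) = (0.0000 + -2.2500, 0.0000 + 3.8971) = (-2.2500, 3.8971)
link 1: phi[1] = 120 + -5 = 115 deg
  cos(115 deg) = -0.4226, sin(115 deg) = 0.9063
  joint[2] = (-2.2500, 3.8971) + 10.7 * (-0.4226, 0.9063) = (-2.2500 + -4.5220, 3.8971 + 9.6975) = (-6.7720, 13.5946)
End effector: (-6.7720, 13.5946)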